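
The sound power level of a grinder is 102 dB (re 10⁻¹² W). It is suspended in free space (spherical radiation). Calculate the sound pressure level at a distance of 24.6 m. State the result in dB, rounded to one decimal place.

L_p = L_w − 10·log₁₀(4π·r²) with r = 24.6 m.
4π·r² = 7605 m², 10·log₁₀ of that is 38.811 dB.
L_p = 102 − 38.811 = 63.19 dB.

63.2 dB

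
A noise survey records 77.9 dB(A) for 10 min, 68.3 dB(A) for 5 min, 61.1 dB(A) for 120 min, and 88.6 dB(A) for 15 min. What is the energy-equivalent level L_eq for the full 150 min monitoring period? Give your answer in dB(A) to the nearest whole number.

79 dB(A)

The energy average is taken in the linear domain: L_eq = 10·log₁₀[(Σ tᵢ·10^(Lᵢ/10))/T], T = 150 min.
Σ tᵢ·10^(Lᵢ/10) = 10·10^(77.9/10) + 5·10^(68.3/10) + 120·10^(61.1/10) + 15·10^(88.6/10) = 1.167e+10.
L_eq = 10·log₁₀(1.167e+10/150) = 78.91 dB(A).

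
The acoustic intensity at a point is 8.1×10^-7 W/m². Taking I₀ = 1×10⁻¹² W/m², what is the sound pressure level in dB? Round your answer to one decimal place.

I/I₀ = 8.1×10^-7/10⁻¹² = 8.1×10^5, and L = 10·log₁₀(I/I₀).
L = 10·(0.9085 + 5) = 59.08 dB.

59.1 dB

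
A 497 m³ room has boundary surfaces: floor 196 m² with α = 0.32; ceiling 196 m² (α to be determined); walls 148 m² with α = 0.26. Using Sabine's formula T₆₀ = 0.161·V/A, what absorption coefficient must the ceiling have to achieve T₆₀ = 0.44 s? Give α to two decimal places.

From T₆₀ = 0.161·V/A, the target T₆₀ = 0.44 s needs A = 0.161·497/0.44 = 181.86 m².
Absorption from the other surfaces = 196·0.32 + 148·0.26 = 101.20 m², so the ceiling must supply 80.66 m² over 196 m².
α = 80.66/196 = 0.412.

0.41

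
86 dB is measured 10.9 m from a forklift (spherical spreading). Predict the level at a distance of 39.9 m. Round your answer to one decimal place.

74.7 dB

Point-source attenuation: ΔL = 20·log₁₀(r₂/r₁) = 20·log₁₀(39.9/10.9) = 11.271 dB.
L₂ = 86 − 20·log₁₀(39.9/10.9) = 86 − 11.271 = 74.73 dB.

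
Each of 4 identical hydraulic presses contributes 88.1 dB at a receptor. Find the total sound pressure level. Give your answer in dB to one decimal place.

With 4 equal, uncorrelated contributions the intensity is 4× that of one unit, giving a rise of 10·log₁₀ 4.
L_total = 88.1 + 10·log₁₀(4) = 88.1 + 6.021 = 94.12 dB.

94.1 dB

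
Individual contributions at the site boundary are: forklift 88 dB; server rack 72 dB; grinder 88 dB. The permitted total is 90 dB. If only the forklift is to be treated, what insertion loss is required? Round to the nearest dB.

Fixed contribution from the other sources: Σ 10^(L/10) = 10^(72/10) + 10^(88/10) = 6.468e+08 (88.11 dB).
To meet 90 dB overall, the treated forklift may contribute at most 10^(90/10) − 6.468e+08 = 3.532e+08, i.e. 85.48 dB.
So the forklift must be reduced from 88 to 85.48 dB: IL = 2.52 dB.

3 dB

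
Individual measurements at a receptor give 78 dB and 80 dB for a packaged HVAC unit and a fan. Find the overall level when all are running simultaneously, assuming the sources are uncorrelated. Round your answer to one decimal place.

For uncorrelated sources the intensities add, so convert each level to linear form, sum, and take 10·log₁₀ of the total.
Σ 10^(L/10) = 10^(78/10) + 10^(80/10) = 1.631e+08.
L_total = 10·log₁₀(1.631e+08) = 82.12 dB.

82.1 dB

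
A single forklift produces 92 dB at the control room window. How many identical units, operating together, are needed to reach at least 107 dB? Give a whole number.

32

The shortfall is 107 − 92 = 15.0 dB, and N units add 10·log₁₀ N, so need 10·log₁₀ N ≥ 15.0.
N ≥ 10^(15.0/10) = 31.623, so N = 32.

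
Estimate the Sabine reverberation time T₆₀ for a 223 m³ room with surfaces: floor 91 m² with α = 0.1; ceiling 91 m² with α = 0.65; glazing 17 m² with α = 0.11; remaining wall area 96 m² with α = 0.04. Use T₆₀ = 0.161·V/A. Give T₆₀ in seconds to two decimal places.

0.49 s

Total absorption A = 91·0.1 + 91·0.65 + 17·0.11 + 96·0.04 = 73.96 m² sabins.
T₆₀ = 0.161 × 223 / 73.96 = 0.485 s.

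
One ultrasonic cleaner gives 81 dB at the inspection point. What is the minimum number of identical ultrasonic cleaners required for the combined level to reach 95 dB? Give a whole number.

26

N identical sources give L₁ + 10·log₁₀ N, so require 10·log₁₀ N ≥ 95 − 81 = 14.0 dB.
N ≥ 10^(14.0/10) = 25.119, so N = 26.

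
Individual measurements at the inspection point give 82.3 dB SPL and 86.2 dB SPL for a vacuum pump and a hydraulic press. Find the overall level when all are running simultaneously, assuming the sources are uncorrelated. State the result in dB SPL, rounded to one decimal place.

87.7 dB SPL

For uncorrelated sources the intensities add, so convert each level to linear form, sum, and take 10·log₁₀ of the total.
Σ 10^(L/10) = 10^(82.3/10) + 10^(86.2/10) = 5.867e+08.
L_total = 10·log₁₀(5.867e+08) = 87.68 dB SPL.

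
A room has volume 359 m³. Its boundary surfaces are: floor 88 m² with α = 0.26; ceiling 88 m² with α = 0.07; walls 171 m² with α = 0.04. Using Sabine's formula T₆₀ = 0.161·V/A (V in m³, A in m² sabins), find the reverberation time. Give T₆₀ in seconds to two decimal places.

1.61 s

A = Σ Sᵢαᵢ = 88·0.26 + 88·0.07 + 171·0.04 = 35.88 m².
T₆₀ = 0.161·V/A = 0.161·359/35.88 = 1.611 s.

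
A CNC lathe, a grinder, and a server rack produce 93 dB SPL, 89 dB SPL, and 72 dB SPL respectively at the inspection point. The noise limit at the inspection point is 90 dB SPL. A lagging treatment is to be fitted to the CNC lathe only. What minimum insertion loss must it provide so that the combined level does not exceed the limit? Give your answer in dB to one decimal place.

Everything except the CNC lathe sums to 10^(89/10) + 10^(72/10) = 8.102e+08 in linear terms, 89.09 dB SPL.
The limit corresponds to 10^(90/10) = 1.000e+09; subtracting the fixed part leaves 1.898e+08 for the CNC lathe, i.e. 82.78 dB SPL.
So the CNC lathe must be reduced from 93 to 82.78 dB SPL: IL = 10.22 dB.

10.2 dB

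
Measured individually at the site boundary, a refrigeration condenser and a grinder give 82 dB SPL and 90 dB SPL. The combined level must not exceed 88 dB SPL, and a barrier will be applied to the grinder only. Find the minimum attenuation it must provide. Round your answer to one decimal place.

3.3 dB

Fixed contribution from the other source: Σ 10^(L/10) = 10^(82/10) = 1.585e+08 (82.00 dB SPL).
To meet 88 dB SPL overall, the treated grinder may contribute at most 10^(88/10) − 1.585e+08 = 4.725e+08, i.e. 86.74 dB SPL.
Required insertion loss = 90 − 86.74 = 3.26 dB.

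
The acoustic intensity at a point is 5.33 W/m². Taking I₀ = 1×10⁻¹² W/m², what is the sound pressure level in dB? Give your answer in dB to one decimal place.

L = 10·log₁₀(I/I₀) = 10·log₁₀(5.33/10⁻¹²) = 10·log₁₀(5.33×10^12).
L = 10·(0.7267 + 12) = 127.27 dB.

127.3 dB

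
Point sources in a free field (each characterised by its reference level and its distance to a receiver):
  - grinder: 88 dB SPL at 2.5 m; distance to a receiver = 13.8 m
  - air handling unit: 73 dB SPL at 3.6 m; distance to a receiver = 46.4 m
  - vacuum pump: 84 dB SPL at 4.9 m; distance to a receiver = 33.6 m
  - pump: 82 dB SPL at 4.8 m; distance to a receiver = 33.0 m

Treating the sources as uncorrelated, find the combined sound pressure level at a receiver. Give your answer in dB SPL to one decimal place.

Propagate each source to the receiver with L = L_ref − 20·log₁₀(r/r_ref), then add intensities.
grinder: 88 − 20·log₁₀(13.8/2.5) = 88 − 14.84 = 73.16 dB SPL.
air handling unit: 73 − 20·log₁₀(46.4/3.6) = 73 − 22.20 = 50.80 dB SPL.
vacuum pump: 84 − 20·log₁₀(33.6/4.9) = 84 − 16.72 = 67.28 dB SPL.
pump: 82 − 20·log₁₀(33.0/4.8) = 82 − 16.75 = 65.25 dB SPL.
Σ 10^(L/10) = 2.952e+07 → L_total = 10·log₁₀(2.952e+07) = 74.70 dB SPL.

74.7 dB SPL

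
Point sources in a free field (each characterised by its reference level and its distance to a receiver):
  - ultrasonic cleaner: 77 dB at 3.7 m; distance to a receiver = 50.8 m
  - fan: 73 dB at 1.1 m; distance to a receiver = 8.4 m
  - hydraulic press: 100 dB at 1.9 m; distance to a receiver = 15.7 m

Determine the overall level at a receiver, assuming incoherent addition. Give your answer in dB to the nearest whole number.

82 dB

Propagate each source to the receiver with L = L_ref − 20·log₁₀(r/r_ref), then add intensities.
ultrasonic cleaner: 77 − 20·log₁₀(50.8/3.7) = 77 − 22.75 = 54.25 dB.
fan: 73 − 20·log₁₀(8.4/1.1) = 73 − 17.66 = 55.34 dB.
hydraulic press: 100 − 20·log₁₀(15.7/1.9) = 100 − 18.34 = 81.66 dB.
Σ 10^(L/10) = 1.471e+08 → L_total = 10·log₁₀(1.471e+08) = 81.68 dB.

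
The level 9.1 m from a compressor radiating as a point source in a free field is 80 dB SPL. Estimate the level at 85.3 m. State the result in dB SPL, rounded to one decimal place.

Point-source attenuation: ΔL = 20·log₁₀(r₂/r₁) = 20·log₁₀(85.3/9.1) = 19.438 dB.
L₂ = 80 − 20·log₁₀(85.3/9.1) = 80 − 19.438 = 60.56 dB SPL.

60.6 dB SPL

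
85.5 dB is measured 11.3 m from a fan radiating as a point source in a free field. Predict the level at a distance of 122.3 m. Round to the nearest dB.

For a point source, L₂ = L₁ − 20·log₁₀(r₂/r₁).
L₂ = 85.5 − 20·log₁₀(122.3/11.3) = 85.5 − 20.687 = 64.81 dB.

65 dB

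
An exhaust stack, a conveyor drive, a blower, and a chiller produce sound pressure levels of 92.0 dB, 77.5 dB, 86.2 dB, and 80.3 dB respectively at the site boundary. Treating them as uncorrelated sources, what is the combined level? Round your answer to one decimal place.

Incoherent sources combine by intensity addition: L_total = 10·log₁₀(Σ 10^(L_i/10)).
Σ 10^(L/10) = 10^(92.0/10) + 10^(77.5/10) + 10^(86.2/10) + 10^(80.3/10) = 2.165e+09.
L_total = 10·log₁₀(2.165e+09) = 93.35 dB.

93.4 dB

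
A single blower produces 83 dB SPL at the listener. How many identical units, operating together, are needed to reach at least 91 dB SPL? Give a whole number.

The shortfall is 91 − 83 = 8.0 dB, and N units add 10·log₁₀ N, so need 10·log₁₀ N ≥ 8.0.
N ≥ 10^(8.0/10) = 6.310, so N = 7.

7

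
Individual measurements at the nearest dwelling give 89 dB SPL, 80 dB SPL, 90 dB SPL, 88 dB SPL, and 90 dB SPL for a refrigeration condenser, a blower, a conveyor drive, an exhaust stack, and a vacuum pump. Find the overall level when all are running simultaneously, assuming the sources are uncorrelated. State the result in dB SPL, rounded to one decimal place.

Incoherent sources combine by intensity addition: L_total = 10·log₁₀(Σ 10^(L_i/10)).
Σ 10^(L/10) = 10^(89/10) + 10^(80/10) + 10^(90/10) + 10^(88/10) + 10^(90/10) = 3.525e+09.
L_total = 10·log₁₀(3.525e+09) = 95.47 dB SPL.

95.5 dB SPL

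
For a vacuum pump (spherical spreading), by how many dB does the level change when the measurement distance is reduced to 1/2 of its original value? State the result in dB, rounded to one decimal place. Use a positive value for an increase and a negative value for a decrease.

+6.0 dB

Point-source spreading: ΔL = −20·log₁₀(r₂/r₁).
ΔL = −20·log₁₀(0.5) = +6.02 dB.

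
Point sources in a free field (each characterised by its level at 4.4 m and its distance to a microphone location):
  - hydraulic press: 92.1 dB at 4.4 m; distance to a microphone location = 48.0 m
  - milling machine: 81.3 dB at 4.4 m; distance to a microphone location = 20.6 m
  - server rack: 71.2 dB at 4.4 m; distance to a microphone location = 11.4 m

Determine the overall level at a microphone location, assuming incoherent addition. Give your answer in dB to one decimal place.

Propagate each source to the receiver with L = L_ref − 20·log₁₀(r/r_ref), then add intensities.
hydraulic press: 92.1 − 20·log₁₀(48.0/4.4) = 92.1 − 20.76 = 71.34 dB.
milling machine: 81.3 − 20·log₁₀(20.6/4.4) = 81.3 − 13.41 = 67.89 dB.
server rack: 71.2 − 20·log₁₀(11.4/4.4) = 71.2 − 8.27 = 62.93 dB.
Σ 10^(L/10) = 2.175e+07 → L_total = 10·log₁₀(2.175e+07) = 73.37 dB.

73.4 dB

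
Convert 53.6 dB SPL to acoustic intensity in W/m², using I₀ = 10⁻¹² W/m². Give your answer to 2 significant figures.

L = 10·log₁₀(I/I₀) ⇒ I = I₀·10^(L/10) = 10⁻¹² × 10^5.36.

2.3e-07 W/m²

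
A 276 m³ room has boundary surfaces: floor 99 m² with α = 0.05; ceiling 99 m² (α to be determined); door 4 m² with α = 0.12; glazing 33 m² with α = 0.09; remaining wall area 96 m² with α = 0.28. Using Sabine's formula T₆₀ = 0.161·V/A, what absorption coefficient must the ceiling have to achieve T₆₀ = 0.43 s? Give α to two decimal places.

0.69

A = 0.161·V/T₆₀ = 0.161·276/0.43 = 103.34 m² sabins.
Absorption from the other surfaces = 99·0.05 + 4·0.12 + 33·0.09 + 96·0.28 = 35.28 m², so the ceiling must supply 68.06 m² over 99 m².
α = 68.06/99 = 0.687.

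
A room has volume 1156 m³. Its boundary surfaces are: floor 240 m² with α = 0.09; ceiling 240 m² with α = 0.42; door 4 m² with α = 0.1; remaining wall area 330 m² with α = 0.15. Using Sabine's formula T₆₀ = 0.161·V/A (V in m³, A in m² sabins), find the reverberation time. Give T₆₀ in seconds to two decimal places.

Total absorption A = 240·0.09 + 240·0.42 + 4·0.1 + 330·0.15 = 172.30 m² sabins.
T₆₀ = 0.161 × 1156 / 172.30 = 1.080 s.

1.08 s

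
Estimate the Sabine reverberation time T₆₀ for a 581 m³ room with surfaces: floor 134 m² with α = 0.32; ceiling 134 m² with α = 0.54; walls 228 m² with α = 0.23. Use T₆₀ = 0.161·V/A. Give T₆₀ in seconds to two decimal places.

0.56 s

A = Σ Sᵢαᵢ = 134·0.32 + 134·0.54 + 228·0.23 = 167.68 m².
T₆₀ = 0.161·V/A = 0.161·581/167.68 = 0.558 s.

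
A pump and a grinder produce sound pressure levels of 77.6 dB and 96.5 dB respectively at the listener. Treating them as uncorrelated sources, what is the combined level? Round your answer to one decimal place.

96.6 dB

For uncorrelated sources the intensities add, so convert each level to linear form, sum, and take 10·log₁₀ of the total.
Σ 10^(L/10) = 10^(77.6/10) + 10^(96.5/10) = 4.524e+09.
L_total = 10·log₁₀(4.524e+09) = 96.56 dB.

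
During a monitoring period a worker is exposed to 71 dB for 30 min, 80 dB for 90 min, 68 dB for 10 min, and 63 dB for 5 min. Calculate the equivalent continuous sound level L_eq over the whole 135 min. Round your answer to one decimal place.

78.5 dB

L_eq = 10·log₁₀[(1/T)·Σ tᵢ·10^(Lᵢ/10)] with T = 135 min.
Σ tᵢ·10^(Lᵢ/10) = 30·10^(71/10) + 90·10^(80/10) + 10·10^(68/10) + 5·10^(63/10) = 9.451e+09.
L_eq = 10·log₁₀(9.451e+09/135) = 78.45 dB.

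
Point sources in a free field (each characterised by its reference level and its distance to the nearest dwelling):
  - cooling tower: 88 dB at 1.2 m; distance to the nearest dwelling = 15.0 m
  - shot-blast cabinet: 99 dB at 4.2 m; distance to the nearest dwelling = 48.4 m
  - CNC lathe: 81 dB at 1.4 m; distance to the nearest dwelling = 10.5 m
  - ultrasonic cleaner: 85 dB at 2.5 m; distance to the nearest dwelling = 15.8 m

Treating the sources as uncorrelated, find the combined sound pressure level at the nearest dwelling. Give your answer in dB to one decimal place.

First find each source's level at the receiver (point-source: −20·log₁₀(r/r_ref)), then combine on an intensity basis.
cooling tower: 88 − 20·log₁₀(15.0/1.2) = 88 − 21.94 = 66.06 dB.
shot-blast cabinet: 99 − 20·log₁₀(48.4/4.2) = 99 − 21.23 = 77.77 dB.
CNC lathe: 81 − 20·log₁₀(10.5/1.4) = 81 − 17.50 = 63.50 dB.
ultrasonic cleaner: 85 − 20·log₁₀(15.8/2.5) = 85 − 16.01 = 68.99 dB.
Σ 10^(L/10) = 7.401e+07 → L_total = 10·log₁₀(7.401e+07) = 78.69 dB.

78.7 dB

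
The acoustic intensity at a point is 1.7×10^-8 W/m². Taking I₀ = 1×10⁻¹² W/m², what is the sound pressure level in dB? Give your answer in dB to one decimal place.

42.3 dB

I/I₀ = 1.7×10^-8/10⁻¹² = 1.7×10^4, and L = 10·log₁₀(I/I₀).
L = 10·(0.2304 + 4) = 42.30 dB.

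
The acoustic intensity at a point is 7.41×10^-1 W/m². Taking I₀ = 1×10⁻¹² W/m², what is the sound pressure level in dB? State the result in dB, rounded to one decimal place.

118.7 dB

Dividing by I₀ shifts the exponent by 12: I/I₀ = 7.41×10^11.
L = 10·(0.8698 + 11) = 118.70 dB.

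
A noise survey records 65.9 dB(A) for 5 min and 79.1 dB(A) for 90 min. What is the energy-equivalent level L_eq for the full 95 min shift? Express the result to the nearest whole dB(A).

Weight each interval's intensity by its duration and average over T = 95 min:
Σ tᵢ·10^(Lᵢ/10) = 5·10^(65.9/10) + 90·10^(79.1/10) = 7.335e+09.
L_eq = 10·log₁₀(7.335e+09/95) = 78.88 dB(A).

79 dB(A)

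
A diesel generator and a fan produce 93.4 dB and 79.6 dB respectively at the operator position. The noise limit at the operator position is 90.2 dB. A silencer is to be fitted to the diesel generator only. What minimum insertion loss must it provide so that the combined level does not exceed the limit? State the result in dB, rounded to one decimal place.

3.6 dB

The untreated sources together contribute 10^(79.6/10) = 9.120e+07, i.e. 79.60 dB.
The limit corresponds to 10^(90.2/10) = 1.047e+09; subtracting the fixed part leaves 9.559e+08 for the diesel generator, i.e. 89.80 dB.
So the diesel generator must be reduced from 93.4 to 89.80 dB: IL = 3.60 dB.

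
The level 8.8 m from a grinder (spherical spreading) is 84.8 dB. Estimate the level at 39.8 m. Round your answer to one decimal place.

Spherical spreading from a point source gives a 20·log₁₀(r₂/r₁) drop.
L₂ = 84.8 − 20·log₁₀(39.8/8.8) = 84.8 − 13.108 = 71.69 dB.

71.7 dB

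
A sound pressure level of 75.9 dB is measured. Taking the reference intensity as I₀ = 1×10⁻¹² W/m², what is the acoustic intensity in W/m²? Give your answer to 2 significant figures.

3.9e-05 W/m²

L = 10·log₁₀(I/I₀) ⇒ I = I₀·10^(L/10) = 10⁻¹² × 10^7.59.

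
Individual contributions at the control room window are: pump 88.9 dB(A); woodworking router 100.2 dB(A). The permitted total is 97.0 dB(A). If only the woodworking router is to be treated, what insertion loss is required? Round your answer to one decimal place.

3.9 dB

Everything except the woodworking router sums to 10^(88.9/10) = 7.762e+08 in linear terms, 88.90 dB(A).
To meet 97.0 dB(A) overall, the treated woodworking router may contribute at most 10^(97.0/10) − 7.762e+08 = 4.236e+09, i.e. 96.27 dB(A).
So the woodworking router must be reduced from 100.2 to 96.27 dB(A): IL = 3.93 dB.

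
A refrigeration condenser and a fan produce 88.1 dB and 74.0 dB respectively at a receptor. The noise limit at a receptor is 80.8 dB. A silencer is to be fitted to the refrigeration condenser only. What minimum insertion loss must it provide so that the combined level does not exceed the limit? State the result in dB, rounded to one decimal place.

8.3 dB

The untreated sources together contribute 10^(74.0/10) = 2.512e+07, i.e. 74.00 dB.
The limit corresponds to 10^(80.8/10) = 1.202e+08; subtracting the fixed part leaves 9.511e+07 for the refrigeration condenser, i.e. 79.78 dB.
Required insertion loss = 88.1 − 79.78 = 8.32 dB.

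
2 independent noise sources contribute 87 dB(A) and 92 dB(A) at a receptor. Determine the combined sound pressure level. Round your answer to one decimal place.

For uncorrelated sources the intensities add, so convert each level to linear form, sum, and take 10·log₁₀ of the total.
Σ 10^(L/10) = 10^(87/10) + 10^(92/10) = 2.086e+09.
L_total = 10·log₁₀(2.086e+09) = 93.19 dB(A).

93.2 dB(A)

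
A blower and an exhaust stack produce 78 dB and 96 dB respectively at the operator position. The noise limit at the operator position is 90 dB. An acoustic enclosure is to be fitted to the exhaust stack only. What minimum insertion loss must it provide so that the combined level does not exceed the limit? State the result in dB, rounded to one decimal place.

6.3 dB

Everything except the exhaust stack sums to 10^(78/10) = 6.310e+07 in linear terms, 78.00 dB.
The limit corresponds to 10^(90/10) = 1.000e+09; subtracting the fixed part leaves 9.369e+08 for the exhaust stack, i.e. 89.72 dB.
So the exhaust stack must be reduced from 96 to 89.72 dB: IL = 6.28 dB.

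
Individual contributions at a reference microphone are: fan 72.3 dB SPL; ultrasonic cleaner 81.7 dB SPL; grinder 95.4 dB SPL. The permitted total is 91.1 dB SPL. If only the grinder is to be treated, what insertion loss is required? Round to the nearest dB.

5 dB

Fixed contribution from the other sources: Σ 10^(L/10) = 10^(72.3/10) + 10^(81.7/10) = 1.649e+08 (82.17 dB SPL).
The limit corresponds to 10^(91.1/10) = 1.288e+09; subtracting the fixed part leaves 1.123e+09 for the grinder, i.e. 90.51 dB SPL.
So the grinder must be reduced from 95.4 to 90.51 dB SPL: IL = 4.89 dB.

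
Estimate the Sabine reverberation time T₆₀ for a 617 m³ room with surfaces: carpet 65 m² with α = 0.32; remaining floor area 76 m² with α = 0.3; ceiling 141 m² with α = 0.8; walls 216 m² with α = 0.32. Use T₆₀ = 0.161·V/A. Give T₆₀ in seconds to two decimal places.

0.44 s

A = Σ Sᵢαᵢ = 65·0.32 + 76·0.3 + 141·0.8 + 216·0.32 = 225.52 m².
T₆₀ = 0.161 × 617 / 225.52 = 0.440 s.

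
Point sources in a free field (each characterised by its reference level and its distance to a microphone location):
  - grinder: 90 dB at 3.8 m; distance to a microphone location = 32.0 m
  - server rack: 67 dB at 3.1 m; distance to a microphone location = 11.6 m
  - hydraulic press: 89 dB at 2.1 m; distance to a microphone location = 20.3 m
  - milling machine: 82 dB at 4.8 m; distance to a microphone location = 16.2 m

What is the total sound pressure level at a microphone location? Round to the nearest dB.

76 dB

Apply inverse-square spreading to bring every level to the receiver, then sum 10^(L/10).
grinder: 90 − 20·log₁₀(32.0/3.8) = 90 − 18.51 = 71.49 dB.
server rack: 67 − 20·log₁₀(11.6/3.1) = 67 − 11.46 = 55.54 dB.
hydraulic press: 89 − 20·log₁₀(20.3/2.1) = 89 − 19.71 = 69.29 dB.
milling machine: 82 − 20·log₁₀(16.2/4.8) = 82 − 10.57 = 71.43 dB.
Σ 10^(L/10) = 3.687e+07 → L_total = 10·log₁₀(3.687e+07) = 75.67 dB.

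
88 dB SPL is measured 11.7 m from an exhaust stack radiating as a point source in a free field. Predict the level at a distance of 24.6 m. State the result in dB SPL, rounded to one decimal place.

Point-source attenuation: ΔL = 20·log₁₀(r₂/r₁) = 20·log₁₀(24.6/11.7) = 6.455 dB.
L₂ = 88 − 20·log₁₀(24.6/11.7) = 88 − 6.455 = 81.55 dB SPL.

81.5 dB SPL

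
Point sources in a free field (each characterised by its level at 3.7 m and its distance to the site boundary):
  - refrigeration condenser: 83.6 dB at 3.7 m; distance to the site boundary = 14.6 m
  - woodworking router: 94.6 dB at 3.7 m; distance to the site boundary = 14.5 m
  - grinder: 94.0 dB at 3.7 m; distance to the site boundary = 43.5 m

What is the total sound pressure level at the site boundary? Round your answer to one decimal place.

Propagate each source to the receiver with L = L_ref − 20·log₁₀(r/r_ref), then add intensities.
refrigeration condenser: 83.6 − 20·log₁₀(14.6/3.7) = 83.6 − 11.92 = 71.68 dB.
woodworking router: 94.6 − 20·log₁₀(14.5/3.7) = 94.6 − 11.86 = 82.74 dB.
grinder: 94.0 − 20·log₁₀(43.5/3.7) = 94.0 − 21.41 = 72.59 dB.
Σ 10^(L/10) = 2.207e+08 → L_total = 10·log₁₀(2.207e+08) = 83.44 dB.

83.4 dB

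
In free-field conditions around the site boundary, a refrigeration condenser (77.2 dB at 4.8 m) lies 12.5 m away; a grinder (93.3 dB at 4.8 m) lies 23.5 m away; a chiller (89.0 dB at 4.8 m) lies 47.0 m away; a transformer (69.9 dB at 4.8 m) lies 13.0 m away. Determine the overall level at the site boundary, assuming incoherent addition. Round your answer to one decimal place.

80.3 dB

Propagate each source to the receiver with L = L_ref − 20·log₁₀(r/r_ref), then add intensities.
refrigeration condenser: 77.2 − 20·log₁₀(12.5/4.8) = 77.2 − 8.31 = 68.89 dB.
grinder: 93.3 − 20·log₁₀(23.5/4.8) = 93.3 − 13.80 = 79.50 dB.
chiller: 89.0 − 20·log₁₀(47.0/4.8) = 89.0 − 19.82 = 69.18 dB.
transformer: 69.9 − 20·log₁₀(13.0/4.8) = 69.9 − 8.65 = 61.25 dB.
Σ 10^(L/10) = 1.066e+08 → L_total = 10·log₁₀(1.066e+08) = 80.28 dB.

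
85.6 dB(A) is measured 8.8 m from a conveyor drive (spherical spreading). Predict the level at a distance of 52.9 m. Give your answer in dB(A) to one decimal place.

70.0 dB(A)

Point-source attenuation: ΔL = 20·log₁₀(r₂/r₁) = 20·log₁₀(52.9/8.8) = 15.579 dB.
L₂ = 85.6 − 20·log₁₀(52.9/8.8) = 85.6 − 15.579 = 70.02 dB(A).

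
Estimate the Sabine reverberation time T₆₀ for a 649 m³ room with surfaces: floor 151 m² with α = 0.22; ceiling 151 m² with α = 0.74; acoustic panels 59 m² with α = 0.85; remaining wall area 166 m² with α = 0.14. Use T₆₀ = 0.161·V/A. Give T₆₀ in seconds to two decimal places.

A = Σ Sᵢαᵢ = 151·0.22 + 151·0.74 + 59·0.85 + 166·0.14 = 218.35 m².
T₆₀ = 0.161 × 649 / 218.35 = 0.479 s.

0.48 s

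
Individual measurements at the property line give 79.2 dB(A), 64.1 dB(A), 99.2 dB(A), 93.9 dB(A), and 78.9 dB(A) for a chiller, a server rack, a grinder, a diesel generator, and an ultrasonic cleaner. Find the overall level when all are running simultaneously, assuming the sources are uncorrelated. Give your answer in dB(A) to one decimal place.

100.4 dB(A)

For uncorrelated sources the intensities add, so convert each level to linear form, sum, and take 10·log₁₀ of the total.
Σ 10^(L/10) = 10^(79.2/10) + 10^(64.1/10) + 10^(99.2/10) + 10^(93.9/10) + 10^(78.9/10) = 1.094e+10.
L_total = 10·log₁₀(1.094e+10) = 100.39 dB(A).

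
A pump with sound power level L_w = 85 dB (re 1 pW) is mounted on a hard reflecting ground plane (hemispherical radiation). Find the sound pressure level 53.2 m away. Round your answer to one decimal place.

L_p = L_w − 10·log₁₀(2π·r²) with r = 53.2 m.
2π·r² = 1.778e+04 m², 10·log₁₀ of that is 42.500 dB.
L_p = 85 − 42.500 = 42.50 dB.

42.5 dB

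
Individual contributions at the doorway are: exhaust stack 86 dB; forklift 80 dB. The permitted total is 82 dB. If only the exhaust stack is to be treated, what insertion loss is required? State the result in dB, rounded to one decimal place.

8.3 dB

Fixed contribution from the other source: Σ 10^(L/10) = 10^(80/10) = 1.000e+08 (80.00 dB).
To meet 82 dB overall, the treated exhaust stack may contribute at most 10^(82/10) − 1.000e+08 = 5.849e+07, i.e. 77.67 dB.
Required insertion loss = 86 − 77.67 = 8.33 dB.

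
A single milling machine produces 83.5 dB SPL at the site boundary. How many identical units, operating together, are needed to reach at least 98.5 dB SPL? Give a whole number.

N identical sources give L₁ + 10·log₁₀ N, so require 10·log₁₀ N ≥ 98.5 − 83.5 = 15.0 dB.
N ≥ 10^(15.0/10) = 31.623, so N = 32.

32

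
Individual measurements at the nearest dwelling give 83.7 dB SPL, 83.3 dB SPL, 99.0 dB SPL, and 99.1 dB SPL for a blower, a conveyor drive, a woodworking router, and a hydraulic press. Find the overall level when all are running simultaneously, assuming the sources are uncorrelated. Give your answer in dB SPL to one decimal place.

102.2 dB SPL

For uncorrelated sources the intensities add, so convert each level to linear form, sum, and take 10·log₁₀ of the total.
Σ 10^(L/10) = 10^(83.7/10) + 10^(83.3/10) + 10^(99.0/10) + 10^(99.1/10) = 1.652e+10.
L_total = 10·log₁₀(1.652e+10) = 102.18 dB SPL.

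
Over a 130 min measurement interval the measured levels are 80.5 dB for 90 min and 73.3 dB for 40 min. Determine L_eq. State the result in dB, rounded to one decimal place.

79.3 dB

L_eq = 10·log₁₀[(1/T)·Σ tᵢ·10^(Lᵢ/10)] with T = 130 min.
Σ tᵢ·10^(Lᵢ/10) = 90·10^(80.5/10) + 40·10^(73.3/10) = 1.095e+10.
L_eq = 10·log₁₀(1.095e+10/130) = 79.26 dB.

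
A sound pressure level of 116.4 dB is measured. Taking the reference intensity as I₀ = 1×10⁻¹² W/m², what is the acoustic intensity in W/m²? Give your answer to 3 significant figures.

0.437 W/m²

L = 10·log₁₀(I/I₀) ⇒ I = I₀·10^(L/10) = 10⁻¹² × 10^11.64.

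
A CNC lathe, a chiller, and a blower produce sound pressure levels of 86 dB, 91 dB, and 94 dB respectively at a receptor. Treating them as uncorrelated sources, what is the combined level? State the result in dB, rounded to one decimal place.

For uncorrelated sources the intensities add, so convert each level to linear form, sum, and take 10·log₁₀ of the total.
Σ 10^(L/10) = 10^(86/10) + 10^(91/10) + 10^(94/10) = 4.169e+09.
L_total = 10·log₁₀(4.169e+09) = 96.20 dB.

96.2 dB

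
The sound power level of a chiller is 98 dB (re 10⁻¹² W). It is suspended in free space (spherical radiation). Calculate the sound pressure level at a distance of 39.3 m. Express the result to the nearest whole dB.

55 dB

Free-field spherical radiation: L_p = L_w − 10·log₁₀(4π·r²), r = 39.3 m.
4π·r² = 1.941e+04 m², 10·log₁₀ of that is 42.880 dB.
L_p = 98 − 42.880 = 55.12 dB.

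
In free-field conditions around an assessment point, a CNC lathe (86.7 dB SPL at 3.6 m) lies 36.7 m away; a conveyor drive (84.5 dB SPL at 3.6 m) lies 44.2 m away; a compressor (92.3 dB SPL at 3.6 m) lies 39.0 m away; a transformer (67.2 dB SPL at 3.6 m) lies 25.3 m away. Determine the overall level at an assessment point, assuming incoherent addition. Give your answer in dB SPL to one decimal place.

73.2 dB SPL

First find each source's level at the receiver (point-source: −20·log₁₀(r/r_ref)), then combine on an intensity basis.
CNC lathe: 86.7 − 20·log₁₀(36.7/3.6) = 86.7 − 20.17 = 66.53 dB SPL.
conveyor drive: 84.5 − 20·log₁₀(44.2/3.6) = 84.5 − 21.78 = 62.72 dB SPL.
compressor: 92.3 − 20·log₁₀(39.0/3.6) = 92.3 − 20.70 = 71.60 dB SPL.
transformer: 67.2 − 20·log₁₀(25.3/3.6) = 67.2 − 16.94 = 50.26 dB SPL.
Σ 10^(L/10) = 2.095e+07 → L_total = 10·log₁₀(2.095e+07) = 73.21 dB SPL.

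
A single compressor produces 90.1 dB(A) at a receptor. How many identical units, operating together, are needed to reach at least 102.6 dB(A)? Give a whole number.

18

N identical sources give L₁ + 10·log₁₀ N, so require 10·log₁₀ N ≥ 102.6 − 90.1 = 12.5 dB.
N ≥ 10^(12.5/10) = 17.783, so N = 18.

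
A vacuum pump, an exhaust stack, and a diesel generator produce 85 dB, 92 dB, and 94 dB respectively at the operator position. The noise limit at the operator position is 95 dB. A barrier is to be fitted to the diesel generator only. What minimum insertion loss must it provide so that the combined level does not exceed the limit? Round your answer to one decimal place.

3.0 dB

Everything except the diesel generator sums to 10^(85/10) + 10^(92/10) = 1.901e+09 in linear terms, 92.79 dB.
The limit corresponds to 10^(95/10) = 3.162e+09; subtracting the fixed part leaves 1.261e+09 for the diesel generator, i.e. 91.01 dB.
So the diesel generator must be reduced from 94 to 91.01 dB: IL = 2.99 dB.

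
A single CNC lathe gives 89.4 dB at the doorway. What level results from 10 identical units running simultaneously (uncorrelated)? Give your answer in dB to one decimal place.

99.4 dB

With 10 equal, uncorrelated contributions the intensity is 10× that of one unit, giving a rise of 10·log₁₀ 10.
L_total = 89.4 + 10·log₁₀(10) = 89.4 + 10.000 = 99.40 dB.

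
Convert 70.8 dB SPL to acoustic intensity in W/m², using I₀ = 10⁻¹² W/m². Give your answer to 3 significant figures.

1.20e-05 W/m²

L = 10·log₁₀(I/I₀) ⇒ I = I₀·10^(L/10) = 10⁻¹² × 10^7.08.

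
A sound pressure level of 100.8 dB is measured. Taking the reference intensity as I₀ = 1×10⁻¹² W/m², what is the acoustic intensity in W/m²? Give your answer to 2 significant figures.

I = I₀·10^(L/10) = 10⁻¹² × 10^(100.8/10) = 10^(-1.920).

0.012 W/m²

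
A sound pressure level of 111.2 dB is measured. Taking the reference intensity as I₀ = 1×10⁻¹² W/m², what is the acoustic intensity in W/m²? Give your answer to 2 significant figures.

I = I₀·10^(L/10) = 10⁻¹² × 10^(111.2/10) = 10^(-0.880).

0.13 W/m²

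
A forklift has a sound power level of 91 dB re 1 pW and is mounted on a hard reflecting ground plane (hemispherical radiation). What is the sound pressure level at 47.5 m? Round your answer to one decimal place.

L_p = L_w − 10·log₁₀(2π·r²) with r = 47.5 m.
2π·r² = 1.418e+04 m², 10·log₁₀ of that is 41.516 dB.
L_p = 91 − 41.516 = 49.48 dB.

49.5 dB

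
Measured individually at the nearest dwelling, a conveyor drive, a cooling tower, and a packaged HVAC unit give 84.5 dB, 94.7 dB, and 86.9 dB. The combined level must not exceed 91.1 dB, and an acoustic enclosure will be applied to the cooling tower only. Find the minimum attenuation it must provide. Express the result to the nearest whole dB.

8 dB

Fixed contribution from the other sources: Σ 10^(L/10) = 10^(84.5/10) + 10^(86.9/10) = 7.716e+08 (88.87 dB).
To meet 91.1 dB overall, the treated cooling tower may contribute at most 10^(91.1/10) − 7.716e+08 = 5.166e+08, i.e. 87.13 dB.
Required insertion loss = 94.7 − 87.13 = 7.57 dB.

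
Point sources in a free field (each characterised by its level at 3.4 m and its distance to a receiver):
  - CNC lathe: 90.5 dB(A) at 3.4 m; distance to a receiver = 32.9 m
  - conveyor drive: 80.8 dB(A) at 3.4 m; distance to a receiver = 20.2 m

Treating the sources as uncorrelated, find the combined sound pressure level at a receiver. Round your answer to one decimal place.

71.9 dB(A)

First find each source's level at the receiver (point-source: −20·log₁₀(r/r_ref)), then combine on an intensity basis.
CNC lathe: 90.5 − 20·log₁₀(32.9/3.4) = 90.5 − 19.71 = 70.79 dB(A).
conveyor drive: 80.8 − 20·log₁₀(20.2/3.4) = 80.8 − 15.48 = 65.32 dB(A).
Σ 10^(L/10) = 1.539e+07 → L_total = 10·log₁₀(1.539e+07) = 71.87 dB(A).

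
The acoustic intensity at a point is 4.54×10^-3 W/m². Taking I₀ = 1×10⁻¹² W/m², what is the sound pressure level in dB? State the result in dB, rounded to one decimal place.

I/I₀ = 4.54×10^-3/10⁻¹² = 4.54×10^9, and L = 10·log₁₀(I/I₀).
L = 10·(0.6571 + 9) = 96.57 dB.

96.6 dB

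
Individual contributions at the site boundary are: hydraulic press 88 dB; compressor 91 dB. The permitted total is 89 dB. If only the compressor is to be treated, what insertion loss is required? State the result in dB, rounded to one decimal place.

The untreated sources together contribute 10^(88/10) = 6.310e+08, i.e. 88.00 dB.
To meet 89 dB overall, the treated compressor may contribute at most 10^(89/10) − 6.310e+08 = 1.634e+08, i.e. 82.13 dB.
So the compressor must be reduced from 91 to 82.13 dB: IL = 8.87 dB.

8.9 dB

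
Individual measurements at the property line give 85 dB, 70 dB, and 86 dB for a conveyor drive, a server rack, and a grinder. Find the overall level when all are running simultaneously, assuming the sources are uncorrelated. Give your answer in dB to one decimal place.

Incoherent sources combine by intensity addition: L_total = 10·log₁₀(Σ 10^(L_i/10)).
Σ 10^(L/10) = 10^(85/10) + 10^(70/10) + 10^(86/10) = 7.243e+08.
L_total = 10·log₁₀(7.243e+08) = 88.60 dB.

88.6 dB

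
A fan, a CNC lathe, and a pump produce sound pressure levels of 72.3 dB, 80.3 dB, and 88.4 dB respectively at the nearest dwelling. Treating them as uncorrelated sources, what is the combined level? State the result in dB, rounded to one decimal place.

89.1 dB

For uncorrelated sources the intensities add, so convert each level to linear form, sum, and take 10·log₁₀ of the total.
Σ 10^(L/10) = 10^(72.3/10) + 10^(80.3/10) + 10^(88.4/10) = 8.160e+08.
L_total = 10·log₁₀(8.160e+08) = 89.12 dB.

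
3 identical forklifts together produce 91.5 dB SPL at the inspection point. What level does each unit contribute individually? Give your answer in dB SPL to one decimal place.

For N identical incoherent sources L_total = L₁ + 10·log₁₀ N, so L₁ = 91.5 − 10·log₁₀(3) = 91.5 − 4.771.

86.7 dB SPL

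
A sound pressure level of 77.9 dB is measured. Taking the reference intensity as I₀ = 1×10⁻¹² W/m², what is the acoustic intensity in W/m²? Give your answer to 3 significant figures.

6.17e-05 W/m²

L = 10·log₁₀(I/I₀) ⇒ I = I₀·10^(L/10) = 10⁻¹² × 10^7.79.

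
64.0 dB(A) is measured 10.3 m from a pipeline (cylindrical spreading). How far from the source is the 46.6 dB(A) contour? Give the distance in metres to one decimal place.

566.0 m

The 17.4 dB drop corresponds to a distance ratio of 10^(17.4/10) for a line source.
r₂ = 10.3·10^((64.0−46.6)/10) = 10.3·10^(17.4/10) = 566.03 m.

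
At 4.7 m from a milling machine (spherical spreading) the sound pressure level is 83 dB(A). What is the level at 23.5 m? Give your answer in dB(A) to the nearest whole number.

Spherical spreading from a point source gives a 20·log₁₀(r₂/r₁) drop.
L₂ = 83 − 20·log₁₀(23.5/4.7) = 83 − 13.979 = 69.02 dB(A).

69 dB(A)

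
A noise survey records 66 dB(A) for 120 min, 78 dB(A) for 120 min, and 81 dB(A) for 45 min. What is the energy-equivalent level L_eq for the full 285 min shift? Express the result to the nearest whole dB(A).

77 dB(A)

The energy average is taken in the linear domain: L_eq = 10·log₁₀[(Σ tᵢ·10^(Lᵢ/10))/T], T = 285 min.
Σ tᵢ·10^(Lᵢ/10) = 120·10^(66/10) + 120·10^(78/10) + 45·10^(81/10) = 1.371e+10.
L_eq = 10·log₁₀(1.371e+10/285) = 76.82 dB(A).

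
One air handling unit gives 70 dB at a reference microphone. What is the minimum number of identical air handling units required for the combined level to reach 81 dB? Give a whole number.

13

N identical sources give L₁ + 10·log₁₀ N, so require 10·log₁₀ N ≥ 81 − 70 = 11.0 dB.
N ≥ 10^(11.0/10) = 12.589, so N = 13.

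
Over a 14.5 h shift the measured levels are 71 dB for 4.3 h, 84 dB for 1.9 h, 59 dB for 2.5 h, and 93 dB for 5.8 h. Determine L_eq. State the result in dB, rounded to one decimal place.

L_eq = 10·log₁₀[(1/T)·Σ tᵢ·10^(Lᵢ/10)] with T = 14.5 h.
Σ tᵢ·10^(Lᵢ/10) = 4.3·10^(71/10) + 1.9·10^(84/10) + 2.5·10^(59/10) + 5.8·10^(93/10) = 1.211e+10.
L_eq = 10·log₁₀(1.211e+10/14.5) = 89.22 dB.

89.2 dB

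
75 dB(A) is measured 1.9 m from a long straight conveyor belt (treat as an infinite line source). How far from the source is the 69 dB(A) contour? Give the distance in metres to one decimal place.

7.6 m

Line-source spreading drops the level by 10·log₁₀(r₂/r₁); inverting, r₂/r₁ = 10^(ΔL/10).
r₂ = 1.9·10^((75−69)/10) = 1.9·10^(6.0/10) = 7.56 m.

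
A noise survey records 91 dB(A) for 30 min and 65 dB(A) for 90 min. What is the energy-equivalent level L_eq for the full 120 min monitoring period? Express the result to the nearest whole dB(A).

L_eq = 10·log₁₀[(1/T)·Σ tᵢ·10^(Lᵢ/10)] with T = 120 min.
Σ tᵢ·10^(Lᵢ/10) = 30·10^(91/10) + 90·10^(65/10) = 3.805e+10.
L_eq = 10·log₁₀(3.805e+10/120) = 85.01 dB(A).

85 dB(A)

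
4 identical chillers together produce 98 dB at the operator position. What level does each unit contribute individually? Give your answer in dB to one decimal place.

Dividing the total intensity by 4 lowers the level by 10·log₁₀ 4 = 6.021 dB: L₁ = 98 − 6.021.

92.0 dB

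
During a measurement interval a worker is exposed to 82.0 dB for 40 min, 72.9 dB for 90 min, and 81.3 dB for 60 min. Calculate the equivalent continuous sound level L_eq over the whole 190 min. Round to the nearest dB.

The energy average is taken in the linear domain: L_eq = 10·log₁₀[(Σ tᵢ·10^(Lᵢ/10))/T], T = 190 min.
Σ tᵢ·10^(Lᵢ/10) = 40·10^(82.0/10) + 90·10^(72.9/10) + 60·10^(81.3/10) = 1.619e+10.
L_eq = 10·log₁₀(1.619e+10/190) = 79.30 dB.

79 dB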